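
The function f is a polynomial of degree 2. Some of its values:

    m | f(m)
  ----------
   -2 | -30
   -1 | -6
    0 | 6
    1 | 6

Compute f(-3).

Write f(m) = am² + bm + c; the 4 given values yield a linear system in the 3 coefficients.
Solving, f(m) = -6m² + 6m + 6.
Then f(-3) = -66.

-66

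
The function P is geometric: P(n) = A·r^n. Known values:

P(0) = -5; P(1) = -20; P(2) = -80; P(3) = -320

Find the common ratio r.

Consecutive ratio: -20/(-5) = 4, and -80/(-20) = 4, so r = 4.
Then A·4^0 = -5 gives A = -5, and P(n) = -5·4^n.

4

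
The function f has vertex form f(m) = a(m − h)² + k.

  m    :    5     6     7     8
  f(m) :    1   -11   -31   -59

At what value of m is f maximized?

First differences -12, -20, -28; second difference -8 = 2a, so a = -4.
Expanding, the m-coefficient is −2ah = 8h; matching it to the data gives h = 4, and then k = 5.
So f(m) = -4(m − 4)² + 5.
Hence h = 4.

4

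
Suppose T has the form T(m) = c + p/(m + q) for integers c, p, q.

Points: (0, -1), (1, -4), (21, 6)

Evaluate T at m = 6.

(T(m) − c)(m + q) = p for each data point; the three points give a linear system in c and q, then p follows.
Solving: c = 5, q = -3, p = 18, so T(m) = 5 + 18/(m − 3).
Then T(6) = 5 + 18/3 = 11.

11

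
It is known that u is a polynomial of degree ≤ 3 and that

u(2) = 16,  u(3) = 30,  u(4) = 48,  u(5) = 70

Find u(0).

Write u(m) = am³ + bm² + cm + d; the 4 given values yield a linear system in the 4 coefficients.
Solving, the leading coefficient vanishes, and u(m) = 2m² + 4m.
Then u(0) = 0.

0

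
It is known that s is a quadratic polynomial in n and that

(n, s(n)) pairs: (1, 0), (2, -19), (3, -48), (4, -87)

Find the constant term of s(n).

9

First differences: -19, -29, -39. Second differences: -10, -10.
Level-2 differences are constant, so s has degree 2.
Fitting a degree-2 polynomial gives s(n) = -5n² - 4n + 9.
The constant term is s(0) = 9.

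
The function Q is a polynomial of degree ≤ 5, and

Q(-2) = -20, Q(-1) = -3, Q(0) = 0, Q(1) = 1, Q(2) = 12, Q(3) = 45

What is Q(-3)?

First differences: 17, 3, 1, 11, 33. Second differences: -14, -2, 10, 22. Third differences: 12, 12, 12.
Level-3 differences are constant, so Q has degree 3.
Fitting a degree-3 polynomial gives Q(n) = 2n³ - n².
Then Q(-3) = -63.

-63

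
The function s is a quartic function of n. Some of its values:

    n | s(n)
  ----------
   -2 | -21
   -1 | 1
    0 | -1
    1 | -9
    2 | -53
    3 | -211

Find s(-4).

-449

First differences: 22, -2, -8, -44, -158. Second differences: -24, -6, -36, -114. Third differences: 18, -30, -78. Fourth differences: -48, -48.
Level-4 differences are constant, so s has degree 4.
Fitting a degree-4 polynomial gives s(n) = -2n^4 - n³ - n² - 4n - 1.
Then s(-4) = -449.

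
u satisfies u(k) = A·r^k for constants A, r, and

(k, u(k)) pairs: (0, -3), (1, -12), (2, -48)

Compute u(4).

Consecutive ratio: -12/(-3) = 4, and -48/(-12) = 4, so r = 4.
Then A·4^0 = -3 gives A = -3, and u(k) = -3·4^k.
u(4) = -3·4^4 = -768.

-768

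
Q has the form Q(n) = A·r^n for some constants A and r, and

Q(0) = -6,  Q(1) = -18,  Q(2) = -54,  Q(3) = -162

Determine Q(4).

-486

Consecutive ratio: -18/(-6) = 3, and -54/(-18) = 3, so r = 3.
Then A·3^0 = -6 gives A = -6, and Q(n) = -6·3^n.
Q(4) = -6·3^4 = -486.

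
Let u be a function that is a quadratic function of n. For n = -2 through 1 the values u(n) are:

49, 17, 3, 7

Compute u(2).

29

First differences: -32, -14, 4. Second differences: 18, 18.
Level-2 differences are constant, so u has degree 2.
Fitting a degree-2 polynomial gives u(n) = 9n² - 5n + 3.
Then u(2) = 29.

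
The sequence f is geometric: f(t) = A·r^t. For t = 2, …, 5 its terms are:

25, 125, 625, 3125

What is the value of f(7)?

78125

Consecutive ratio: 125/25 = 5, and 625/125 = 5, so r = 5.
Then A·5^2 = 25 gives A = 1, and f(t) = 1·5^t.
f(7) = 1·5^7 = 78125.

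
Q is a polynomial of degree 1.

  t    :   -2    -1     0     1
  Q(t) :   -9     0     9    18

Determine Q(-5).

-36

Write Q(t) = at + b; the 4 given values yield a linear system in the 2 coefficients.
Solving, Q(t) = 9t + 9.
Then Q(-5) = -36.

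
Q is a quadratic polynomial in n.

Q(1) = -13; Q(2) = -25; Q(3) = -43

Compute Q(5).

-97

Write Q(n) = an² + bn + c; the 3 given values yield a linear system in the 3 coefficients.
Solving, Q(n) = -3n² - 3n - 7.
Then Q(5) = -97.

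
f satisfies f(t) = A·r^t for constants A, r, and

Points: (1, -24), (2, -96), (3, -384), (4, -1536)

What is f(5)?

Consecutive ratio: -96/(-24) = 4, and -384/(-96) = 4, so r = 4.
Then A·4^1 = -24 gives A = -6, and f(t) = -6·4^t.
f(5) = -6·4^5 = -6144.

-6144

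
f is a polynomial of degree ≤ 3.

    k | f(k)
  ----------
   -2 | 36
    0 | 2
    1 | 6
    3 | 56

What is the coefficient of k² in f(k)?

Write f(k) = ak³ + bk² + ck + d; the 4 given values yield a linear system in the 4 coefficients.
Solving, the leading coefficient vanishes, and f(k) = 7k² - 3k + 2.
The coefficient of k² is 7.

7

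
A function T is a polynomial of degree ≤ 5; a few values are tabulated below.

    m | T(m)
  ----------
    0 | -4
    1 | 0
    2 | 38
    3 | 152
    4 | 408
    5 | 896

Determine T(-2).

42

First differences: 4, 38, 114, 256, 488. Second differences: 34, 76, 142, 232. Third differences: 42, 66, 90. Fourth differences: 24, 24.
Level-4 differences are constant, so T has degree 4.
Fitting a degree-4 polynomial gives T(m) = m^4 + m³ + 7m² - 5m - 4.
Then T(-2) = 42.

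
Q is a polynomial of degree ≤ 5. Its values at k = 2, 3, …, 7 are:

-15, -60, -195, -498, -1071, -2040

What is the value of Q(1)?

-6

First differences: -45, -135, -303, -573, -969. Second differences: -90, -168, -270, -396. Third differences: -78, -102, -126. Fourth differences: -24, -24.
Level-4 differences are constant, so Q has degree 4.
Fitting a degree-4 polynomial gives Q(k) = -k^4 + k³ + k² - 4k - 3.
Then Q(1) = -6.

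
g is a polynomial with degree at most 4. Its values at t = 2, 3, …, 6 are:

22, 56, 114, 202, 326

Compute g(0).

First differences: 34, 58, 88, 124. Second differences: 24, 30, 36. Third differences: 6, 6.
Level-3 differences are constant, so g has degree 3.
Fitting a degree-3 polynomial gives g(t) = t³ + 3t² + 2.
Then g(0) = 2.

2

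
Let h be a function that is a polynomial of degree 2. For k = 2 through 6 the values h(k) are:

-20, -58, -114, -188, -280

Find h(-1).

First differences: -38, -56, -74, -92. Second differences: -18, -18, -18.
Level-2 differences are constant, so h has degree 2.
Fitting a degree-2 polynomial gives h(k) = -9k² + 7k + 2.
Then h(-1) = -14.

-14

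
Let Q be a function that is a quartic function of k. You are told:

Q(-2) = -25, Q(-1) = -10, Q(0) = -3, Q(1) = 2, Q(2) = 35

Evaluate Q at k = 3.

Write Q(k) = ak^4 + bk³ + ck² + dk + e; the 5 given values yield a linear system in the 5 coefficients.
Solving, Q(k) = k^4 + 3k³ - 2k² + 3k - 3.
Then Q(3) = 150.

150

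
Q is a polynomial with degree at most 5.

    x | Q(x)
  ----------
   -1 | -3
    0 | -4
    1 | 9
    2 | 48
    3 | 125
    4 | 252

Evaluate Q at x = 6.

704

Write Q(x) = ax^5 + bx^4 + cx³ + dx² + ex + p; the 6 given values yield a linear system in the 6 coefficients.
Solving, the top 2 coefficients vanish, and Q(x) = 2x³ + 7x² + 4x - 4.
Then Q(6) = 704.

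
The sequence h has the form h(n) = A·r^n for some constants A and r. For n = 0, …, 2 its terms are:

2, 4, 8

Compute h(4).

32

Consecutive ratio: 4/2 = 2, and 8/4 = 2, so r = 2.
Then A·2^0 = 2 gives A = 2, and h(n) = 2·2^n.
h(4) = 2·2^4 = 32.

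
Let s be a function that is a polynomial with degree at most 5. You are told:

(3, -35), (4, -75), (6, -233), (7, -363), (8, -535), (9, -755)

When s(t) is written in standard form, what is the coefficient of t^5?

Write s(t) = at^5 + bt^4 + ct³ + dt² + et + p; the 6 given values yield a linear system in the 6 coefficients.
Solving, the top 2 coefficients vanish, and s(t) = -t³ - 3t + 1.
The coefficient of t^5 is 0.

0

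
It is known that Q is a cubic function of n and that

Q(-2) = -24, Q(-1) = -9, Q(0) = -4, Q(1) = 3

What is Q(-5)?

-249

Write Q(n) = an³ + bn² + cn + d; the 4 given values yield a linear system in the 4 coefficients.
Solving, Q(n) = 2n³ + n² + 4n - 4.
Then Q(-5) = -249.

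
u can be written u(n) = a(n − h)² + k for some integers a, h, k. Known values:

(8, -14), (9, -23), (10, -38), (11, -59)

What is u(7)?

-11

First differences -9, -15, -21; second difference -6 = 2a, so a = -3.
Expanding, the n-coefficient is −2ah = 6h; matching it to the data gives h = 7, and then k = -11.
So u(n) = -3(n − 7)² − 11.
u(7) = -3·0² − 11 = -11.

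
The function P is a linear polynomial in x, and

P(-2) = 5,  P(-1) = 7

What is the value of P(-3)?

Write P(x) = ax + b; the 2 given values yield a linear system in the 2 coefficients.
Solving, P(x) = 2x + 9.
Then P(-3) = 3.

3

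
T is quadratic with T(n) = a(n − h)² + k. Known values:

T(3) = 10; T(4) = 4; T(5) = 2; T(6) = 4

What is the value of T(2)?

20

First differences -6, -2, 2; second difference 4 = 2a, so a = 2.
Expanding, the n-coefficient is −2ah = -4h; matching it to the data gives h = 5, and then k = 2.
So T(n) = 2(n − 5)² + 2.
T(2) = 2·(-3)² + 2 = 20.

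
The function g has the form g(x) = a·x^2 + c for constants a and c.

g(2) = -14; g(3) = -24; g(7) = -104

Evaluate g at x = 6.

-78

From g(2) = -14 and g(3) = -24: 4a + c = -14 and 9a + c = -24.
Subtracting: 5a = -10, so a = -2; then c = -14 − (-2)·4 = -6.
So g(x) = -2x² − 6, and g(6) = -78.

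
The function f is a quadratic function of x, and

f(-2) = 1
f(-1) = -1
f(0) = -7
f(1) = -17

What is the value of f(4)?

First differences: -2, -6, -10. Second differences: -4, -4.
Level-2 differences are constant, so f has degree 2.
Fitting a degree-2 polynomial gives f(x) = -2x² - 8x - 7.
Then f(4) = -71.

-71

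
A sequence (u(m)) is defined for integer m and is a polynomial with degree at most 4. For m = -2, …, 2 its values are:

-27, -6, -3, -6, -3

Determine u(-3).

Write u(m) = am^4 + bm³ + cm² + dm + e; the 5 given values yield a linear system in the 5 coefficients.
Solving, the leading coefficient vanishes, and u(m) = 2m³ - 3m² - 2m - 3.
Then u(-3) = -78.

-78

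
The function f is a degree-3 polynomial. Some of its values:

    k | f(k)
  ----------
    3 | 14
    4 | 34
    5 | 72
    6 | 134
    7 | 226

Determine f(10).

First differences: 20, 38, 62, 92. Second differences: 18, 24, 30. Third differences: 6, 6.
Level-3 differences are constant, so f has degree 3.
Fitting a degree-3 polynomial gives f(k) = k³ - 3k² + 4k + 2.
Then f(10) = 742.

742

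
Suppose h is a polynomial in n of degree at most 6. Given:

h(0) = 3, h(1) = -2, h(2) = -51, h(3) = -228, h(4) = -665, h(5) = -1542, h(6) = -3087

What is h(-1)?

0

Write h(n) = an^6 + bn^5 + cn^4 + dn³ + en² + pn + q; the 7 given values yield a linear system in the 7 coefficients.
Solving, the top 2 coefficients vanish, and h(n) = -2n^4 - 2n³ - 2n² + n + 3.
Then h(-1) = 0.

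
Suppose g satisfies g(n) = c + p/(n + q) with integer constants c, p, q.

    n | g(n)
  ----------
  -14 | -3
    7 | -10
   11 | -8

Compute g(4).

(g(n) − c)(n + q) = p for each data point; the three points give a linear system in c and q, then p follows.
Solving: c = -5, q = -1, p = -30, so g(n) = -5 − 30/(n − 1).
Then g(4) = -5 − 30/3 = -15.

-15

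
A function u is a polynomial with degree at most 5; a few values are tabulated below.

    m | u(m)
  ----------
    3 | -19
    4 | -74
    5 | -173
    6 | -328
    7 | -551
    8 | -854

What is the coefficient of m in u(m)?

First differences: -55, -99, -155, -223, -303. Second differences: -44, -56, -68, -80. Third differences: -12, -12, -12.
Level-3 differences are constant, so u has degree 3.
Fitting a degree-3 polynomial gives u(m) = -2m³ + 2m² + 5m + 2.
The coefficient of m is 5.

5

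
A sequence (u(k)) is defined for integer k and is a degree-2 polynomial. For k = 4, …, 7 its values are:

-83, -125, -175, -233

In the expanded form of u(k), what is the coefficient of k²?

First differences: -42, -50, -58. Second differences: -8, -8.
Level-2 differences are constant, so u has degree 2.
Fitting a degree-2 polynomial gives u(k) = -4k² - 6k + 5.
The coefficient of k² is -4.

-4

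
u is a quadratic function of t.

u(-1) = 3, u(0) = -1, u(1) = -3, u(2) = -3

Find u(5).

9

Write u(t) = at² + bt + c; the 4 given values yield a linear system in the 3 coefficients.
Solving, u(t) = t² - 3t - 1.
Then u(5) = 9.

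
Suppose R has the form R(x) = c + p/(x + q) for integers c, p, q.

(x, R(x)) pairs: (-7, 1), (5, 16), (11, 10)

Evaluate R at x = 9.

11

(R(x) − c)(x + q) = p for each data point; the three points give a linear system in c and q, then p follows.
Solving: c = 6, q = -1, p = 40, so R(x) = 6 + 40/(x − 1).
Then R(9) = 6 + 40/8 = 11.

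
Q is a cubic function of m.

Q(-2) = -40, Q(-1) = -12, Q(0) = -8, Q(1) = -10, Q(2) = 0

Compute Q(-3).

First differences: 28, 4, -2, 10. Second differences: -24, -6, 12. Third differences: 18, 18.
Level-3 differences are constant, so Q has degree 3.
Fitting a degree-3 polynomial gives Q(m) = 3m³ - 3m² - 2m - 8.
Then Q(-3) = -110.

-110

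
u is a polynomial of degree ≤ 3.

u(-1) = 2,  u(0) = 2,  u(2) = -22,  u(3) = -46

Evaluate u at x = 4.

-78

Write u(x) = ax³ + bx² + cx + d; the 4 given values yield a linear system in the 4 coefficients.
Solving, the leading coefficient vanishes, and u(x) = -4x² - 4x + 2.
Then u(4) = -78.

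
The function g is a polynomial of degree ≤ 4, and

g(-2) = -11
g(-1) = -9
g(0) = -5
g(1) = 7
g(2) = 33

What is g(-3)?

-17

First differences: 2, 4, 12, 26. Second differences: 2, 8, 14. Third differences: 6, 6.
Level-3 differences are constant, so g has degree 3.
Fitting a degree-3 polynomial gives g(n) = n³ + 4n² + 7n - 5.
Then g(-3) = -17.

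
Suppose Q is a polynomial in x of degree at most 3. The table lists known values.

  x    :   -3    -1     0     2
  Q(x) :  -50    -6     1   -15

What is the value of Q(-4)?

Write Q(x) = ax³ + bx² + cx + d; the 4 given values yield a linear system in the 4 coefficients.
Solving, the leading coefficient vanishes, and Q(x) = -5x² + 2x + 1.
Then Q(-4) = -87.

-87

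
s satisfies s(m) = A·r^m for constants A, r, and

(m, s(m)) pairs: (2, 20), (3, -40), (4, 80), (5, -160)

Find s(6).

Consecutive ratio: -40/20 = -2, and 80/(-40) = -2, so r = -2.
Then A·(-2)^2 = 20 gives A = 5, and s(m) = 5·(-2)^m.
s(6) = 5·(-2)^6 = 320.

320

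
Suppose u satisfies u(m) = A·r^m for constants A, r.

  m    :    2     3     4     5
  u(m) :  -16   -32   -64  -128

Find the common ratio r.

2

Consecutive ratio: -32/(-16) = 2, and -64/(-32) = 2, so r = 2.
Then A·2^2 = -16 gives A = -4, and u(m) = -4·2^m.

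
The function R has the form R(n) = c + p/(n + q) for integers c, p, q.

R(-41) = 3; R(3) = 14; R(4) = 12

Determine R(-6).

(R(n) − c)(n + q) = p for each data point; the three points give a linear system in c and q, then p follows.
Solving: c = 4, q = 1, p = 40, so R(n) = 4 + 40/(n + 1).
Then R(-6) = 4 + 40/(-5) = -4.

-4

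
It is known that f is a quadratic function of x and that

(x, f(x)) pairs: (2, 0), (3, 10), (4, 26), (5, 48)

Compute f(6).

First differences: 10, 16, 22. Second differences: 6, 6.
Level-2 differences are constant, so f has degree 2.
Fitting a degree-2 polynomial gives f(x) = 3x² - 5x - 2.
Then f(6) = 76.

76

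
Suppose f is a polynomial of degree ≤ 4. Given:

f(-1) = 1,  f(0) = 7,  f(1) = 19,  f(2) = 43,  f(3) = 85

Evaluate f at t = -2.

-5

First differences: 6, 12, 24, 42. Second differences: 6, 12, 18. Third differences: 6, 6.
Level-3 differences are constant, so f has degree 3.
Fitting a degree-3 polynomial gives f(t) = t³ + 3t² + 8t + 7.
Then f(-2) = -5.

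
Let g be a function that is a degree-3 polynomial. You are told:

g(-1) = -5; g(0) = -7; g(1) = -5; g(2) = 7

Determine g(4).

85

Write g(k) = ak³ + bk² + ck + d; the 4 given values yield a linear system in the 4 coefficients.
Solving, g(k) = k³ + 2k² - k - 7.
Then g(4) = 85.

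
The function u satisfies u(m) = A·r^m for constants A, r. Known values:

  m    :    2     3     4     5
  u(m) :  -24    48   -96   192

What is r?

Consecutive ratio: 48/(-24) = -2, and -96/48 = -2, so r = -2.
Then A·(-2)^2 = -24 gives A = -6, and u(m) = -6·(-2)^m.

-2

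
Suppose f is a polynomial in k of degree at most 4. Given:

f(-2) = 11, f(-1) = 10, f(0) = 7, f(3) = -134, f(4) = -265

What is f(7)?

-1078

Write f(k) = ak^4 + bk³ + ck² + dk + e; the 5 given values yield a linear system in the 5 coefficients.
Solving, the leading coefficient vanishes, and f(k) = -2k³ - 7k² - 8k + 7.
Then f(7) = -1078.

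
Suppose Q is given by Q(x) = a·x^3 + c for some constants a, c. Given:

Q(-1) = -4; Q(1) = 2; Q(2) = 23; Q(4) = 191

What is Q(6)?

647

From Q(-1) = -4 and Q(1) = 2: -1a + c = -4 and 1a + c = 2.
Subtracting: 2a = 6, so a = 3; then c = -4 − 3·(-1) = -1.
So Q(x) = 3x³ − 1, and Q(6) = 647.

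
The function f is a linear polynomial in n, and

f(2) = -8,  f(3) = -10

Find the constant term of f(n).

Write f(n) = an + b; the 2 given values yield a linear system in the 2 coefficients.
Solving, f(n) = -2n - 4.
The constant term is f(0) = -4.

-4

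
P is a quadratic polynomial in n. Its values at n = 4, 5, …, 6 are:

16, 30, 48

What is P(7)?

70

Write P(n) = an² + bn + c; the 3 given values yield a linear system in the 3 coefficients.
Solving, P(n) = 2n² - 4n.
Then P(7) = 70.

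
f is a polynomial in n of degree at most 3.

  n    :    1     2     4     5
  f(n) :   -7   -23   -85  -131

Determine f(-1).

Write f(n) = an³ + bn² + cn + d; the 4 given values yield a linear system in the 4 coefficients.
Solving, the leading coefficient vanishes, and f(n) = -5n² - n - 1.
Then f(-1) = -5.

-5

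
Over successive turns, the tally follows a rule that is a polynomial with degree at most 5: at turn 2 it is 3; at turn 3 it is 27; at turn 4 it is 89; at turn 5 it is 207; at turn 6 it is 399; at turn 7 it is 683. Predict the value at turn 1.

-1

Write the value at m as s(m).
Write s(m) = am^5 + bm^4 + cm³ + dm² + em + p; the 6 given values yield a linear system in the 6 coefficients.
Solving, the top 2 coefficients vanish, and s(m) = 3m³ - 8m² + 7m - 3.
Then s(1) = -1.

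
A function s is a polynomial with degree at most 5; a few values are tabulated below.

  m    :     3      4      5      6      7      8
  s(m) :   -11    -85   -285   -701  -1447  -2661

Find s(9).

-4505

First differences: -74, -200, -416, -746, -1214. Second differences: -126, -216, -330, -468. Third differences: -90, -114, -138. Fourth differences: -24, -24.
Level-4 differences are constant, so s has degree 4.
Fitting a degree-4 polynomial gives s(m) = -m^4 + 3m³ - 2m² + 4m - 5.
Then s(9) = -4505.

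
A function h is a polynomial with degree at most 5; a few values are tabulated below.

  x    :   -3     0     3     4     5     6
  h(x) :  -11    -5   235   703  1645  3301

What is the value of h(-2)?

-35

Write h(x) = ax^5 + bx^4 + cx³ + dx² + ex + p; the 6 given values yield a linear system in the 6 coefficients.
Solving, the leading coefficient vanishes, and h(x) = 2x^4 + 4x³ - 5x² + 5x - 5.
Then h(-2) = -35.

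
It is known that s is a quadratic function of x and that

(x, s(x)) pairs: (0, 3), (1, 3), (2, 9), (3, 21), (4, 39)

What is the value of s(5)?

First differences: 0, 6, 12, 18. Second differences: 6, 6, 6.
Level-2 differences are constant, so s has degree 2.
Fitting a degree-2 polynomial gives s(x) = 3x² - 3x + 3.
Then s(5) = 63.

63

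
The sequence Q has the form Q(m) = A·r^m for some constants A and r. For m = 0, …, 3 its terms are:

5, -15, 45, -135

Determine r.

-3

Consecutive ratio: -15/5 = -3, and 45/(-15) = -3, so r = -3.
Then A·(-3)^0 = 5 gives A = 5, and Q(m) = 5·(-3)^m.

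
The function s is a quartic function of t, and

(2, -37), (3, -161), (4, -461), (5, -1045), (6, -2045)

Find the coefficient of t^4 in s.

-1

Write s(t) = at^4 + bt³ + ct² + dt + e; the 5 given values yield a linear system in the 5 coefficients.
Solving, s(t) = -t^4 - 4t³ + 3t² + 2t - 5.
The coefficient of t^4 is -1.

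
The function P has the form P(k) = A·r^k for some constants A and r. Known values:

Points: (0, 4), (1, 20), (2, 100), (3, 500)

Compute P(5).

12500

Consecutive ratio: 20/4 = 5, and 100/20 = 5, so r = 5.
Then A·5^0 = 4 gives A = 4, and P(k) = 4·5^k.
P(5) = 4·5^5 = 12500.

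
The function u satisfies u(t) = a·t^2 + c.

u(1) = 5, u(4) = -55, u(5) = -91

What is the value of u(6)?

From u(1) = 5 and u(4) = -55: 1a + c = 5 and 16a + c = -55.
Subtracting: 15a = -60, so a = -4; then c = 5 − (-4)·1 = 9.
So u(t) = -4t² + 9, and u(6) = -135.

-135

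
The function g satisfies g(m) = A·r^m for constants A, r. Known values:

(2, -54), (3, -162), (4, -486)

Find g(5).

-1458

Consecutive ratio: -162/(-54) = 3, and -486/(-162) = 3, so r = 3.
Then A·3^2 = -54 gives A = -6, and g(m) = -6·3^m.
g(5) = -6·3^5 = -1458.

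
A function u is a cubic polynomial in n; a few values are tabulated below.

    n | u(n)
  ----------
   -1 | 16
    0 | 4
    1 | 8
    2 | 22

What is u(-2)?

Write u(n) = an³ + bn² + cn + d; the 4 given values yield a linear system in the 4 coefficients.
Solving, u(n) = -n³ + 8n² - 3n + 4.
Then u(-2) = 50.

50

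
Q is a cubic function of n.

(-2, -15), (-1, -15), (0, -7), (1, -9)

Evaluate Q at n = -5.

213

Write Q(n) = an³ + bn² + cn + d; the 4 given values yield a linear system in the 4 coefficients.
Solving, Q(n) = -3n³ - 5n² + 6n - 7.
Then Q(-5) = 213.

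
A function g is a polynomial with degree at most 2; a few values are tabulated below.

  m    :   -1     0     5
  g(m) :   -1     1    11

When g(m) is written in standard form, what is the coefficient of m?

2

Write g(m) = am² + bm + c; the 3 given values yield a linear system in the 3 coefficients.
Solving, the leading coefficient vanishes, and g(m) = 2m + 1.
The coefficient of m is 2.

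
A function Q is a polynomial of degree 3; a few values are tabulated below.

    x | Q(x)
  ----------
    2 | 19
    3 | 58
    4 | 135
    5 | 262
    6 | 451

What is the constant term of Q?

7

First differences: 39, 77, 127, 189. Second differences: 38, 50, 62. Third differences: 12, 12.
Level-3 differences are constant, so Q has degree 3.
Fitting a degree-3 polynomial gives Q(x) = 2x³ + x² - 4x + 7.
The constant term is Q(0) = 7.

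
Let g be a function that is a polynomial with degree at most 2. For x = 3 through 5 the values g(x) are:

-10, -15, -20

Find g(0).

5

First differences: -5, -5.
Level-1 differences are constant, so g has degree 1.
Fitting a degree-1 polynomial gives g(x) = -5x + 5.
Then g(0) = 5.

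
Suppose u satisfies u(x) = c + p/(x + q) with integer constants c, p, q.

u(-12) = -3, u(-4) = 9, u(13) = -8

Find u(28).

-7

(u(x) − c)(x + q) = p for each data point; the three points give a linear system in c and q, then p follows.
Solving: c = -6, q = 2, p = -30, so u(x) = -6 − 30/(x + 2).
Then u(28) = -6 − 30/30 = -7.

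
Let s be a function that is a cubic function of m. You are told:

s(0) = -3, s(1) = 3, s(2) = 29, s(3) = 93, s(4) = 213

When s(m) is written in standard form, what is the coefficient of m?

2

Write s(m) = am³ + bm² + cm + d; the 5 given values yield a linear system in the 4 coefficients.
Solving, s(m) = 3m³ + m² + 2m - 3.
The coefficient of m is 2.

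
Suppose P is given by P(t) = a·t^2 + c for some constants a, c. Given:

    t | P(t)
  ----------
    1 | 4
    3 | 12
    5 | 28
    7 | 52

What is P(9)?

84

From P(1) = 4 and P(3) = 12: 1a + c = 4 and 9a + c = 12.
Subtracting: 8a = 8, so a = 1; then c = 4 − 1·1 = 3.
So P(t) = 1t² + 3, and P(9) = 84.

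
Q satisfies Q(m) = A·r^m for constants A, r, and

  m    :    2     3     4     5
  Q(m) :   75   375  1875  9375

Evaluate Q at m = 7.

234375

Consecutive ratio: 375/75 = 5, and 1875/375 = 5, so r = 5.
Then A·5^2 = 75 gives A = 3, and Q(m) = 3·5^m.
Q(7) = 3·5^7 = 234375.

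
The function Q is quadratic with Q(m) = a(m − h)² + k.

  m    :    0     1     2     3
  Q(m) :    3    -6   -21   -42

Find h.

First differences -9, -15, -21; second difference -6 = 2a, so a = -3.
Expanding, the m-coefficient is −2ah = 6h; matching it to the data gives h = -1, and then k = 6.
So Q(m) = -3(m + 1)² + 6.
Hence h = -1.

-1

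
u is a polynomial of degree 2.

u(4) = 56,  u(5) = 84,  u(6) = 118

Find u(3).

Write u(k) = ak² + bk + c; the 3 given values yield a linear system in the 3 coefficients.
Solving, u(k) = 3k² + k + 4.
Then u(3) = 34.

34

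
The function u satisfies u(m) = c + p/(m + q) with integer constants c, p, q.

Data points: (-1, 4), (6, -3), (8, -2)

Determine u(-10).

1

(u(m) − c)(m + q) = p for each data point; the three points give a linear system in c and q, then p follows.
Solving: c = 0, q = -2, p = -12, so u(m) = -12/(m − 2).
Then u(-10) = 0 − 12/(-12) = 1.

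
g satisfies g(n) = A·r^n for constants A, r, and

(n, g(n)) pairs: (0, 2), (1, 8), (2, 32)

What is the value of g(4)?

512

Consecutive ratio: 8/2 = 4, and 32/8 = 4, so r = 4.
Then A·4^0 = 2 gives A = 2, and g(n) = 2·4^n.
g(4) = 2·4^4 = 512.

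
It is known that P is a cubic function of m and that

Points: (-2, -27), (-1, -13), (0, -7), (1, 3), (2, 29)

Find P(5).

Write P(m) = am³ + bm² + cm + d; the 5 given values yield a linear system in the 4 coefficients.
Solving, P(m) = 2m³ + 2m² + 6m - 7.
Then P(5) = 323.

323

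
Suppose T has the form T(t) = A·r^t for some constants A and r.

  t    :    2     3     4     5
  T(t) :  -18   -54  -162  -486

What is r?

3

Consecutive ratio: -54/(-18) = 3, and -162/(-54) = 3, so r = 3.
Then A·3^2 = -18 gives A = -2, and T(t) = -2·3^t.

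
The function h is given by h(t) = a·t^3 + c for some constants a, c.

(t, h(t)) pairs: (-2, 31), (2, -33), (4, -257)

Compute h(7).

From h(-2) = 31 and h(2) = -33: -8a + c = 31 and 8a + c = -33.
Subtracting: 16a = -64, so a = -4; then c = 31 − (-4)·(-8) = -1.
So h(t) = -4t³ − 1, and h(7) = -1373.

-1373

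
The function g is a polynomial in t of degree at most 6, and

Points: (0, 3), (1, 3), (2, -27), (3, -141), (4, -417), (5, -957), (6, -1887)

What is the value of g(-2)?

Write g(t) = at^6 + bt^5 + ct^4 + dt³ + et² + pt + q; the 7 given values yield a linear system in the 7 coefficients.
Solving, the top 2 coefficients vanish, and g(t) = -t^4 - 3t³ + t² + 3t + 3.
Then g(-2) = 9.

9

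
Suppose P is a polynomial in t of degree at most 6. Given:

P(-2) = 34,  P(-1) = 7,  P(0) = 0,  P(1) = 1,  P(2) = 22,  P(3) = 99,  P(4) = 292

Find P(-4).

First differences: -27, -7, 1, 21, 77, 193. Second differences: 20, 8, 20, 56, 116. Third differences: -12, 12, 36, 60. Fourth differences: 24, 24, 24.
Level-4 differences are constant, so P has degree 4.
Fitting a degree-4 polynomial gives P(t) = t^4 + 3t² - 3t.
Then P(-4) = 316.

316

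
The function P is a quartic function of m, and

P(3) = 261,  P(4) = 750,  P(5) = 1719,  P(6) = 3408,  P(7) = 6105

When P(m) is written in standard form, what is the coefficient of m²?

-2

Write P(m) = am^4 + bm³ + cm² + dm + e; the 5 given values yield a linear system in the 5 coefficients.
Solving, P(m) = 2m^4 + 4m³ - 2m² + 5m - 6.
The coefficient of m² is -2.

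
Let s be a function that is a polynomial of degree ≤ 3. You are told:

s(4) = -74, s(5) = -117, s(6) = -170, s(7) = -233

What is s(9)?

First differences: -43, -53, -63. Second differences: -10, -10.
Level-2 differences are constant, so s has degree 2.
Fitting a degree-2 polynomial gives s(n) = -5n² + 2n - 2.
Then s(9) = -389.

-389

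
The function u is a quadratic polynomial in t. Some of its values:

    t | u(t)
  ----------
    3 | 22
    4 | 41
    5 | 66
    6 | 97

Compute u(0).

First differences: 19, 25, 31. Second differences: 6, 6.
Level-2 differences are constant, so u has degree 2.
Fitting a degree-2 polynomial gives u(t) = 3t² - 2t + 1.
Then u(0) = 1.

1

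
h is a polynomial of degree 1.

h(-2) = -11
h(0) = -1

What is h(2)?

Write h(t) = at + b; the 2 given values yield a linear system in the 2 coefficients.
Solving, h(t) = 5t - 1.
Then h(2) = 9.

9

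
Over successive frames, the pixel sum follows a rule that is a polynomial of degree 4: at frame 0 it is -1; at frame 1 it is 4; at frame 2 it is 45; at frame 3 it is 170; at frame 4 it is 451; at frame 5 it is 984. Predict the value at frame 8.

Write the value at m as P(m).
Write P(m) = am^4 + bm³ + cm² + dm + e; the 6 given values yield a linear system in the 5 coefficients.
Solving, P(m) = m^4 + 2m³ + 5m² - 3m - 1.
Then P(8) = 5415.

5415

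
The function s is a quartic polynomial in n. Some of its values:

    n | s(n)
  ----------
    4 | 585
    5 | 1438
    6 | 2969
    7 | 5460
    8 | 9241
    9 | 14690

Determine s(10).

First differences: 853, 1531, 2491, 3781, 5449. Second differences: 678, 960, 1290, 1668. Third differences: 282, 330, 378. Fourth differences: 48, 48.
Level-4 differences are constant, so s has degree 4.
Fitting a degree-4 polynomial gives s(n) = 2n^4 + 3n³ - 8n² + 4n - 7.
Then s(10) = 22233.

22233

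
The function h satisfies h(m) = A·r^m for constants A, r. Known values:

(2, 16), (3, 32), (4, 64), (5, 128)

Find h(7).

Consecutive ratio: 32/16 = 2, and 64/32 = 2, so r = 2.
Then A·2^2 = 16 gives A = 4, and h(m) = 4·2^m.
h(7) = 4·2^7 = 512.

512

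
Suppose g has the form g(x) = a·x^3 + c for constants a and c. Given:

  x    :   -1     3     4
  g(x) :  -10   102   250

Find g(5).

From g(-1) = -10 and g(3) = 102: -1a + c = -10 and 27a + c = 102.
Subtracting: 28a = 112, so a = 4; then c = -10 − 4·(-1) = -6.
So g(x) = 4x³ − 6, and g(5) = 494.

494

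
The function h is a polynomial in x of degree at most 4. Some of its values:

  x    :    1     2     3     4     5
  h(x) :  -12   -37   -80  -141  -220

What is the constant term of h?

First differences: -25, -43, -61, -79. Second differences: -18, -18, -18.
Level-2 differences are constant, so h has degree 2.
Fitting a degree-2 polynomial gives h(x) = -9x² + 2x - 5.
The constant term is h(0) = -5.

-5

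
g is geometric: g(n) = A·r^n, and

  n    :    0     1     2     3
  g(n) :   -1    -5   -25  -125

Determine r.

5

Consecutive ratio: -5/(-1) = 5, and -25/(-5) = 5, so r = 5.
Then A·5^0 = -1 gives A = -1, and g(n) = -1·5^n.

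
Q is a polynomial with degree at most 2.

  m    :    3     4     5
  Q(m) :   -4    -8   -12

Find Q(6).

First differences: -4, -4.
Level-1 differences are constant, so Q has degree 1.
Fitting a degree-1 polynomial gives Q(m) = -4m + 8.
Then Q(6) = -16.

-16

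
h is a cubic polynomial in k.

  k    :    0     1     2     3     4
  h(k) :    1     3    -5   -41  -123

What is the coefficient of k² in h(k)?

Write h(k) = ak³ + bk² + ck + d; the 5 given values yield a linear system in the 4 coefficients.
Solving, h(k) = -3k³ + 4k² + k + 1.
The coefficient of k² is 4.

4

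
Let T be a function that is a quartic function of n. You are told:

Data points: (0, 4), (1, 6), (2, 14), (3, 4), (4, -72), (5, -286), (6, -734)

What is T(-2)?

Write T(n) = an^4 + bn³ + cn² + dn + e; the 7 given values yield a linear system in the 5 coefficients.
Solving, T(n) = -n^4 + 2n³ + 4n² - 3n + 4.
Then T(-2) = -6.

-6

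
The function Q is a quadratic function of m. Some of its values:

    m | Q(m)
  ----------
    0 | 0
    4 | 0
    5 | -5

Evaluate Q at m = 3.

Write Q(m) = am² + bm + c; the 3 given values yield a linear system in the 3 coefficients.
Solving, Q(m) = -m² + 4m.
Then Q(3) = 3.

3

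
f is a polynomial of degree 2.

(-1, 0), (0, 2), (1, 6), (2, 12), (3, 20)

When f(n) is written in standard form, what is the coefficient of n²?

First differences: 2, 4, 6, 8. Second differences: 2, 2, 2.
Level-2 differences are constant, so f has degree 2.
Fitting a degree-2 polynomial gives f(n) = n² + 3n + 2.
The coefficient of n² is 1.

1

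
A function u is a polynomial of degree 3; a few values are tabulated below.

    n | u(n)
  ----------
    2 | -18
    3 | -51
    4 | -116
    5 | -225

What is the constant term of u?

0

Write u(n) = an³ + bn² + cn + d; the 4 given values yield a linear system in the 4 coefficients.
Solving, u(n) = -2n³ + 2n² - 5n.
The constant term is u(0) = 0.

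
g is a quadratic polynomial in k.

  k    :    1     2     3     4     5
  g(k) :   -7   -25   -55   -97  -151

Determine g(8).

-385

First differences: -18, -30, -42, -54. Second differences: -12, -12, -12.
Level-2 differences are constant, so g has degree 2.
Fitting a degree-2 polynomial gives g(k) = -6k² - 1.
Then g(8) = -385.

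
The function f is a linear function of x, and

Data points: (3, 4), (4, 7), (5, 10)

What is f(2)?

1

First differences: 3, 3.
Level-1 differences are constant, so f has degree 1.
Fitting a degree-1 polynomial gives f(x) = 3x - 5.
Then f(2) = 1.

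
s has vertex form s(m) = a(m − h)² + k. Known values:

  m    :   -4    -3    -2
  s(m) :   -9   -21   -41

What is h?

-5

First differences -12, -20; second difference -8 = 2a, so a = -4.
Expanding, the m-coefficient is −2ah = 8h; matching it to the data gives h = -5, and then k = -5.
So s(m) = -4(m + 5)² − 5.
Hence h = -5.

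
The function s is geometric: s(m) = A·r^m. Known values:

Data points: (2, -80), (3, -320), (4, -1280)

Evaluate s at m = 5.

Consecutive ratio: -320/(-80) = 4, and -1280/(-320) = 4, so r = 4.
Then A·4^2 = -80 gives A = -5, and s(m) = -5·4^m.
s(5) = -5·4^5 = -5120.

-5120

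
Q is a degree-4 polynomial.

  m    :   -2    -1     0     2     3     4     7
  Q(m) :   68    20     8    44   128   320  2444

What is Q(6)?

Write Q(m) = am^4 + bm³ + cm² + dm + e; the 7 given values yield a linear system in the 5 coefficients.
Solving, Q(m) = m^4 - m³ + 8m² - 2m + 8.
Then Q(6) = 1364.

1364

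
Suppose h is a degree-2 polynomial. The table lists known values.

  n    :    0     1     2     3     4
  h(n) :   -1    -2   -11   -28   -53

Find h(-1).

Write h(n) = an² + bn + c; the 5 given values yield a linear system in the 3 coefficients.
Solving, h(n) = -4n² + 3n - 1.
Then h(-1) = -8.

-8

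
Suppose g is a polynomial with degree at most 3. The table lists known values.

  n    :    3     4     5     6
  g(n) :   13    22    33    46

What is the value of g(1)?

First differences: 9, 11, 13. Second differences: 2, 2.
Level-2 differences are constant, so g has degree 2.
Fitting a degree-2 polynomial gives g(n) = n² + 2n - 2.
Then g(1) = 1.

1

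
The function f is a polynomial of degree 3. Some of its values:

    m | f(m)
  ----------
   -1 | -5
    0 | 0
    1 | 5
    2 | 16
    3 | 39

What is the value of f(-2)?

First differences: 5, 5, 11, 23. Second differences: 0, 6, 12. Third differences: 6, 6.
Level-3 differences are constant, so f has degree 3.
Fitting a degree-3 polynomial gives f(m) = m³ + 4m.
Then f(-2) = -16.

-16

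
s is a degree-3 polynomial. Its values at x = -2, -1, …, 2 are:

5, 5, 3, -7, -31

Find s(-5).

53

First differences: 0, -2, -10, -24. Second differences: -2, -8, -14. Third differences: -6, -6.
Level-3 differences are constant, so s has degree 3.
Fitting a degree-3 polynomial gives s(x) = -x³ - 4x² - 5x + 3.
Then s(-5) = 53.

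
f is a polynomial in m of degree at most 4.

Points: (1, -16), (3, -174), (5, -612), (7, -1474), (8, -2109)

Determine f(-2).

Write f(m) = am^4 + bm³ + cm² + dm + e; the 5 given values yield a linear system in the 5 coefficients.
Solving, the leading coefficient vanishes, and f(m) = -3m³ - 8m² - 8m + 3.
Then f(-2) = 11.

11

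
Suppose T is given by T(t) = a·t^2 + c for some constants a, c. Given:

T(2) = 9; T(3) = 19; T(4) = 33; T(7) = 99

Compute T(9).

From T(2) = 9 and T(3) = 19: 4a + c = 9 and 9a + c = 19.
Subtracting: 5a = 10, so a = 2; then c = 9 − 2·4 = 1.
So T(t) = 2t² + 1, and T(9) = 163.

163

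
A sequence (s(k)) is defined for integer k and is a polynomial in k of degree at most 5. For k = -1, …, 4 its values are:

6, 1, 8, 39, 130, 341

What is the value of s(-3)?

124

Write s(k) = ak^5 + bk^4 + ck³ + dk² + ek + p; the 6 given values yield a linear system in the 6 coefficients.
Solving, the leading coefficient vanishes, and s(k) = k^4 + 5k² + k + 1.
Then s(-3) = 124.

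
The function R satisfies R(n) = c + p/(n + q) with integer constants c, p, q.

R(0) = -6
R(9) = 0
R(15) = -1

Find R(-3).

-4

(R(n) − c)(n + q) = p for each data point; the three points give a linear system in c and q, then p follows.
Solving: c = -2, q = -3, p = 12, so R(n) = -2 + 12/(n − 3).
Then R(-3) = -2 + 12/(-6) = -4.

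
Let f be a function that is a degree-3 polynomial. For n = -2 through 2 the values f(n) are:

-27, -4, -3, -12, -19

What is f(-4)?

-187

Write f(n) = an³ + bn² + cn + d; the 5 given values yield a linear system in the 4 coefficients.
Solving, f(n) = 2n³ - 5n² - 6n - 3.
Then f(-4) = -187.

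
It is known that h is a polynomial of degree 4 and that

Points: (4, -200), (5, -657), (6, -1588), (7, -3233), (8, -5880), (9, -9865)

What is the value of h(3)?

Write h(t) = at^4 + bt³ + ct² + dt + e; the 6 given values yield a linear system in the 5 coefficients.
Solving, h(t) = -2t^4 + 4t³ + 5t² - 8t + 8.
Then h(3) = -25.

-25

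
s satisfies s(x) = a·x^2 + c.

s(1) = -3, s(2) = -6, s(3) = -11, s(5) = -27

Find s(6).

-38

From s(1) = -3 and s(2) = -6: 1a + c = -3 and 4a + c = -6.
Subtracting: 3a = -3, so a = -1; then c = -3 − (-1)·1 = -2.
So s(x) = -1x² − 2, and s(6) = -38.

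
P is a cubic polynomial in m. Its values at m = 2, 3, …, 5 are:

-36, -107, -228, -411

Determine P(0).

4

Write P(m) = am³ + bm² + cm + d; the 4 given values yield a linear system in the 4 coefficients.
Solving, P(m) = -2m³ - 7m² + 2m + 4.
Then P(0) = 4.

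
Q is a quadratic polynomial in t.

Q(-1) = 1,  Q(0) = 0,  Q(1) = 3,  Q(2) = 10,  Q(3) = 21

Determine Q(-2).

6

First differences: -1, 3, 7, 11. Second differences: 4, 4, 4.
Level-2 differences are constant, so Q has degree 2.
Fitting a degree-2 polynomial gives Q(t) = 2t² + t.
Then Q(-2) = 6.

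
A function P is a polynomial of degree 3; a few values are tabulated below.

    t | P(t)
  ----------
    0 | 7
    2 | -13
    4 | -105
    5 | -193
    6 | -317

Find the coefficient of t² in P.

Write P(t) = at³ + bt² + ct + d; the 5 given values yield a linear system in the 4 coefficients.
Solving, P(t) = -t³ - 3t² + 7.
The coefficient of t² is -3.

-3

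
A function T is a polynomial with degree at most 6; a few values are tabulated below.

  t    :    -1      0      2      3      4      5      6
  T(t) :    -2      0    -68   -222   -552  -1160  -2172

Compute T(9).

-9252

Write T(t) = at^6 + bt^5 + ct^4 + dt³ + et² + pt + q; the 7 given values yield a linear system in the 7 coefficients.
Solving, the top 2 coefficients vanish, and T(t) = -t^4 - 3t³ - 6t² - 2t.
Then T(9) = -9252.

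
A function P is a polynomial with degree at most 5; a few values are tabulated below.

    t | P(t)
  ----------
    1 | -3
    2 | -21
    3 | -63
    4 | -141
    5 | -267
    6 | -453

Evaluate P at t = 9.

First differences: -18, -42, -78, -126, -186. Second differences: -24, -36, -48, -60. Third differences: -12, -12, -12.
Level-3 differences are constant, so P has degree 3.
Fitting a degree-3 polynomial gives P(t) = -2t³ - 4t + 3.
Then P(9) = -1491.

-1491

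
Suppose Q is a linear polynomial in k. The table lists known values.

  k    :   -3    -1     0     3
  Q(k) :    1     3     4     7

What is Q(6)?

10

Write Q(k) = ak + b; the 4 given values yield a linear system in the 2 coefficients.
Solving, Q(k) = k + 4.
Then Q(6) = 10.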